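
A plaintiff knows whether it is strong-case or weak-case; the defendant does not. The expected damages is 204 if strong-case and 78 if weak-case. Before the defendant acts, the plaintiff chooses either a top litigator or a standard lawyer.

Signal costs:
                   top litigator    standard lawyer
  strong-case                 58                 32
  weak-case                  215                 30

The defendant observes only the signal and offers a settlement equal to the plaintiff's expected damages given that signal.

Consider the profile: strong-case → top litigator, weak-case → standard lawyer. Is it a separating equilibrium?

If types separate, top litigator earns payment 204 and standard lawyer earns 78.
Strong-case: top litigator gives 204 − 58 = 146; standard lawyer gives 78 − 32 = 46. No deviation. ✓
Weak-case: standard lawyer gives 78 − 30 = 48; top litigator gives 204 − 215 = -11. No deviation. ✓
Both incentive constraints hold.

Yes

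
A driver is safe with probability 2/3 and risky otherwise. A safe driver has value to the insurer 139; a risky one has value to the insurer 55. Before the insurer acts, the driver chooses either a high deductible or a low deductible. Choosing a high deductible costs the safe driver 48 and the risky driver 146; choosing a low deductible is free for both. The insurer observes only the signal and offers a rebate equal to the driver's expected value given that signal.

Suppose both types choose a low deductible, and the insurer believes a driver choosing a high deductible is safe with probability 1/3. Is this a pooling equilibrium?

Yes

On the equilibrium path (low deductible) the insurer holds the prior 2/3 and pays 2/3·139 + 1/3·55 = 111. Off-path (high deductible) belief 1/3 gives 1/3·139 + 2/3·55 = 83.
Safe: low deductible gives 111 − 0 = 111; high deductible gives 83 − 48 = 35. Stays. ✓
Risky: low deductible gives 111 − 0 = 111; high deductible gives 83 − 146 = -63. Stays. ✓
Beliefs are Bayes-consistent on-path and both types best-respond.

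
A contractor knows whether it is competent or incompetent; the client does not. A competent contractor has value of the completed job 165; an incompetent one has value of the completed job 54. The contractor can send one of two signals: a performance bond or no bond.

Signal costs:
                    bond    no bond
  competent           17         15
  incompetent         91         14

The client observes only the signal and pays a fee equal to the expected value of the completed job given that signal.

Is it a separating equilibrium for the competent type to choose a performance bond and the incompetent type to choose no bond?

Under separation the client infers type exactly: bond → competent (pays 165), no bond → incompetent (pays 54).
Competent: bond gives 165 − 17 = 148; no bond gives 54 − 15 = 39. No deviation. ✓
Incompetent: no bond gives 54 − 14 = 40; bond gives 165 − 91 = 74. Would deviate. ✗

No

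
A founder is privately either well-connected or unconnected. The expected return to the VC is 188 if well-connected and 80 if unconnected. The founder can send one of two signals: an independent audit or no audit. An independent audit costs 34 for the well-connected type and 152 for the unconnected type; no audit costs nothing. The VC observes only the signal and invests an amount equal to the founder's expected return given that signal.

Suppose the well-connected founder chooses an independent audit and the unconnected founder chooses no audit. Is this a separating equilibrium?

If types separate, audit earns payment 188 and no audit earns 80.
Well-connected: audit gives 188 − 34 = 154; no audit gives 80 − 0 = 80. No deviation. ✓
Unconnected: no audit gives 80 − 0 = 80; audit gives 188 − 152 = 36. No deviation. ✓
Both incentive constraints hold.

Yes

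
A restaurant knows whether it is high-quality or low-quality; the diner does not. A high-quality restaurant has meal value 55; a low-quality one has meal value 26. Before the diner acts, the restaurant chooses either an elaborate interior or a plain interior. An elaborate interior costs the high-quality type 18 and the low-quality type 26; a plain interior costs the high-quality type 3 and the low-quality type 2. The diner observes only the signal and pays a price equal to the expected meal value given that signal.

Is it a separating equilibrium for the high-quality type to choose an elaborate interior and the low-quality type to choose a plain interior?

If types separate, elaborate interior earns payment 55 and plain interior earns 26.
High-quality: elaborate interior gives 55 − 18 = 37; plain interior gives 26 − 3 = 23. No deviation. ✓
Low-quality: plain interior gives 26 − 2 = 24; elaborate interior gives 55 − 26 = 29. Would deviate. ✗

No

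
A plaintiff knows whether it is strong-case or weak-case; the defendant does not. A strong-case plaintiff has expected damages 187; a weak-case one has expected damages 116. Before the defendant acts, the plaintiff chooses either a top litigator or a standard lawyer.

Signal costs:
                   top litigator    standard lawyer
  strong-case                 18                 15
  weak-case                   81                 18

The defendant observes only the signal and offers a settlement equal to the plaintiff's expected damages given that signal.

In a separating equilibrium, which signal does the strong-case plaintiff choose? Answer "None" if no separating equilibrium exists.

None

Try strong-case → top litigator, weak-case → standard lawyer:
  If types separate, top litigator earns payment 187 and standard lawyer earns 116.
  Strong-case: top litigator gives 187 − 18 = 169; standard lawyer gives 116 − 15 = 101. No deviation. ✓
  Weak-case: standard lawyer gives 116 − 18 = 98; top litigator gives 187 − 81 = 106. Would deviate. ✗
Try strong-case → standard lawyer, weak-case → top litigator:
  If types separate, standard lawyer earns payment 187 and top litigator earns 116.
  Strong-case: standard lawyer gives 187 − 15 = 172; top litigator gives 116 − 18 = 98. No deviation. ✓
  Weak-case: top litigator gives 116 − 81 = 35; standard lawyer gives 187 − 18 = 169. Would deviate. ✗
Neither assignment is incentive-compatible.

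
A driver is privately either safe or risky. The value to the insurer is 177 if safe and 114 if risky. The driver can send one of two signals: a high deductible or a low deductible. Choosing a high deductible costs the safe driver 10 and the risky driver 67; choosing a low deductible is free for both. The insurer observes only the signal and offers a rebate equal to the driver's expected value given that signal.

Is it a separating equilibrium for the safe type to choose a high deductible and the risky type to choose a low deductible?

Yes

If types separate, high deductible earns payment 177 and low deductible earns 114.
Safe: high deductible gives 177 − 10 = 167; low deductible gives 114 − 0 = 114. No deviation. ✓
Risky: low deductible gives 114 − 0 = 114; high deductible gives 177 − 67 = 110. No deviation. ✓
Both incentive constraints hold.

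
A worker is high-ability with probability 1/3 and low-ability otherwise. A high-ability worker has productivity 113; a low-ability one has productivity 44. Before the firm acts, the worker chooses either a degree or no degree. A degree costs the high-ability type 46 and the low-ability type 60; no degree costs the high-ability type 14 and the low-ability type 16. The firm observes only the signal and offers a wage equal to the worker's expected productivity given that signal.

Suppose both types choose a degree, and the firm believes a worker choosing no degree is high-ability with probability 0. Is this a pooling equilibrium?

No

On the equilibrium path (degree) the firm holds the prior 1/3 and pays 1/3·113 + 2/3·44 = 67. Off-path (no degree) belief 0 gives 0·113 + 1·44 = 44.
High-ability: degree gives 67 − 46 = 21; no degree gives 44 − 14 = 30. Deviates. ✗
Low-ability: degree gives 67 − 60 = 7; no degree gives 44 − 16 = 28. Deviates. ✗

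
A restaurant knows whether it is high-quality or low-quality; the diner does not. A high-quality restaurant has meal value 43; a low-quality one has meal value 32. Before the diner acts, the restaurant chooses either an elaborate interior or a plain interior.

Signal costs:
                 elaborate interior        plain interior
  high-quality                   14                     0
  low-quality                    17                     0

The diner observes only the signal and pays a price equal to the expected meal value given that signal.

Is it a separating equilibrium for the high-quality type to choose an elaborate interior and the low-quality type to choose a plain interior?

No

Under separation the diner infers type exactly: elaborate interior → high-quality (pays 43), plain interior → low-quality (pays 32).
High-quality: elaborate interior gives 43 − 14 = 29; plain interior gives 32 − 0 = 32. Would deviate. ✗
Low-quality: plain interior gives 32 − 0 = 32; elaborate interior gives 43 − 17 = 26. No deviation. ✓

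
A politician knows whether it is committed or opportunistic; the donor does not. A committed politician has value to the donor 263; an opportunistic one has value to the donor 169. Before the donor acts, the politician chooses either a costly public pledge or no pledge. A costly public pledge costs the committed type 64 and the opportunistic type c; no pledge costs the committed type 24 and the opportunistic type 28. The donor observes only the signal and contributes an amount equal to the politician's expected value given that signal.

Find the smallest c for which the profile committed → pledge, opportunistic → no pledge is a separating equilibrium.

Under separation: pledge → committed (pays 263); no pledge → opportunistic (pays 169).
Committed: 263 − 64 = 199 ≥ 169 − 24 = 145. Holds regardless of c. ✓
Opportunistic: 169 − 28 ≥ 263 − c, so c ≥ 263 − 141 = 122.

122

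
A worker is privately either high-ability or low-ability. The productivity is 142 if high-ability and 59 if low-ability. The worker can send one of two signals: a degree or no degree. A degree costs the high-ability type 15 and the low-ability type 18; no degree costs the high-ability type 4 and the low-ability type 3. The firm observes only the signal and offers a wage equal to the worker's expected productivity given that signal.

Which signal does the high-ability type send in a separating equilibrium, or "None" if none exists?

Try high-ability → degree, low-ability → no degree:
  If types separate, degree earns payment 142 and no degree earns 59.
  High-ability: degree gives 142 − 15 = 127; no degree gives 59 − 4 = 55. No deviation. ✓
  Low-ability: no degree gives 59 − 3 = 56; degree gives 142 − 18 = 124. Would deviate. ✗
Try high-ability → no degree, low-ability → degree:
  If types separate, no degree earns payment 142 and degree earns 59.
  High-ability: no degree gives 142 − 4 = 138; degree gives 59 − 15 = 44. No deviation. ✓
  Low-ability: degree gives 59 − 18 = 41; no degree gives 142 − 3 = 139. Would deviate. ✗
Neither assignment is incentive-compatible.

None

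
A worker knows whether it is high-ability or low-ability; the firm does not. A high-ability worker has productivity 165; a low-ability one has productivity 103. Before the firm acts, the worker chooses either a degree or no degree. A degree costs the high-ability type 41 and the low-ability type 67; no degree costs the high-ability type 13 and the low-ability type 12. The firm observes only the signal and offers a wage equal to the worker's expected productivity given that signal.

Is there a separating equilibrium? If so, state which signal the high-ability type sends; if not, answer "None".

None

Try high-ability → degree, low-ability → no degree:
  Under separation the firm infers type exactly: degree → high-ability (pays 165), no degree → low-ability (pays 103).
  High-ability: degree gives 165 − 41 = 124; no degree gives 103 − 13 = 90. No deviation. ✓
  Low-ability: no degree gives 103 − 12 = 91; degree gives 165 − 67 = 98. Would deviate. ✗
Try high-ability → no degree, low-ability → degree:
  Under separation the firm infers type exactly: no degree → high-ability (pays 165), degree → low-ability (pays 103).
  High-ability: no degree gives 165 − 13 = 152; degree gives 103 − 41 = 62. No deviation. ✓
  Low-ability: degree gives 103 − 67 = 36; no degree gives 165 − 12 = 153. Would deviate. ✗
Neither assignment is incentive-compatible.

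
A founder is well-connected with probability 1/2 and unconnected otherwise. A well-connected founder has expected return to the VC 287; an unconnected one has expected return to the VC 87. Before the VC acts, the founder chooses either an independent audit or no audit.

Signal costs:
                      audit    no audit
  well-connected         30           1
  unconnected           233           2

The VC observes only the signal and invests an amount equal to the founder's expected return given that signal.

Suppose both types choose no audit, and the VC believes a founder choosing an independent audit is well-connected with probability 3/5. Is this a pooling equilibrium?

Yes

At the pooled signal (no audit) the VC holds the prior 1/2 and pays 1/2·287 + 1/2·87 = 187. Off-path (audit) belief 3/5 gives 3/5·287 + 2/5·87 = 207.
Well-connected: no audit gives 187 − 1 = 186; audit gives 207 − 30 = 177. Stays. ✓
Unconnected: no audit gives 187 − 2 = 185; audit gives 207 − 233 = -26. Stays. ✓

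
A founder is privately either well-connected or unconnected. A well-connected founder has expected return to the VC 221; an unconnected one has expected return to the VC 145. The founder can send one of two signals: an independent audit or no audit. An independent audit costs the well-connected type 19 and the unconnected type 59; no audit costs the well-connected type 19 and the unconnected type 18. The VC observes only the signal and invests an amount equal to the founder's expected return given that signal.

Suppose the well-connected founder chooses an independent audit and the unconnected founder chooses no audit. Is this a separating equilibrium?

Under separation the VC infers type exactly: audit → well-connected (pays 221), no audit → unconnected (pays 145).
Well-connected: audit gives 221 − 19 = 202; no audit gives 145 − 19 = 126. No deviation. ✓
Unconnected: no audit gives 145 − 18 = 127; audit gives 221 − 59 = 162. Would deviate. ✗

No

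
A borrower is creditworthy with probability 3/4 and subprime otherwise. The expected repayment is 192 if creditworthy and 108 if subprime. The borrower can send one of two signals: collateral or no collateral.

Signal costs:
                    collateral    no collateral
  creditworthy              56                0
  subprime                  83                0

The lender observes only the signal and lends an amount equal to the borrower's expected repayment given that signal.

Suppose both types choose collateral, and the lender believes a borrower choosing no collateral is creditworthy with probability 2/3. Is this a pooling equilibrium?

At the pooled signal (collateral) the lender holds the prior 3/4 and pays 3/4·192 + 1/4·108 = 171. Off-path (no collateral) belief 2/3 gives 2/3·192 + 1/3·108 = 164.
Creditworthy: collateral gives 171 − 56 = 115; no collateral gives 164 − 0 = 164. Deviates. ✗
Subprime: collateral gives 171 − 83 = 88; no collateral gives 164 − 0 = 164. Deviates. ✗

No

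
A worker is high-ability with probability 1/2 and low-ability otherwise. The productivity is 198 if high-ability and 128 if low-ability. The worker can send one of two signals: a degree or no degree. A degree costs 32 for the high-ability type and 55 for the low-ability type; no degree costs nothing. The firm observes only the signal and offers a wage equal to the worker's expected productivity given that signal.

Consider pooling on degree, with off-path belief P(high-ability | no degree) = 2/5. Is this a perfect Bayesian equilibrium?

No

At the pooled signal (degree) the firm holds the prior 1/2 and pays 1/2·198 + 1/2·128 = 163. Off-path (no degree) belief 2/5 gives 2/5·198 + 3/5·128 = 156.
High-ability: degree gives 163 − 32 = 131; no degree gives 156 − 0 = 156. Deviates. ✗
Low-ability: degree gives 163 − 55 = 108; no degree gives 156 − 0 = 156. Deviates. ✗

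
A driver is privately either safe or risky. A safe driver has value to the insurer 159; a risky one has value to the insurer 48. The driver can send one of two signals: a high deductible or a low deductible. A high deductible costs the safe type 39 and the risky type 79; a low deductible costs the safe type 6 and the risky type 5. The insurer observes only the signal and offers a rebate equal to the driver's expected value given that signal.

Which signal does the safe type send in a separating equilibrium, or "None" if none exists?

Try safe → high deductible, risky → low deductible:
  If types separate, high deductible earns payment 159 and low deductible earns 48.
  Safe: high deductible gives 159 − 39 = 120; low deductible gives 48 − 6 = 42. No deviation. ✓
  Risky: low deductible gives 48 − 5 = 43; high deductible gives 159 − 79 = 80. Would deviate. ✗
Try safe → low deductible, risky → high deductible:
  If types separate, low deductible earns payment 159 and high deductible earns 48.
  Safe: low deductible gives 159 − 6 = 153; high deductible gives 48 − 39 = 9. No deviation. ✓
  Risky: high deductible gives 48 − 79 = -31; low deductible gives 159 − 5 = 154. Would deviate. ✗
Neither assignment is incentive-compatible.

None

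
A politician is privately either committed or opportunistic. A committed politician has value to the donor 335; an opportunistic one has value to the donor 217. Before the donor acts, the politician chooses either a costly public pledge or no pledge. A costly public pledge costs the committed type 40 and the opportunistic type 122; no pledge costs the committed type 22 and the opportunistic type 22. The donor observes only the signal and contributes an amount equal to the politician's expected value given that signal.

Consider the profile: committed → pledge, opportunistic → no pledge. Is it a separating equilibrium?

If types separate, pledge earns payment 335 and no pledge earns 217.
Committed: pledge gives 335 − 40 = 295; no pledge gives 217 − 22 = 195. No deviation. ✓
Opportunistic: no pledge gives 217 − 22 = 195; pledge gives 335 − 122 = 213. Would deviate. ✗

No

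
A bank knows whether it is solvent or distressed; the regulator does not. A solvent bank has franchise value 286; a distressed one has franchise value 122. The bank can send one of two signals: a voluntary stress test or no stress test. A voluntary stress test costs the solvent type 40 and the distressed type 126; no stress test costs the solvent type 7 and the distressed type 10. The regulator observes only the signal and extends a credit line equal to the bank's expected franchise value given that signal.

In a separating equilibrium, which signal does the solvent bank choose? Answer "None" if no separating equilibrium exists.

None

Try solvent → stress test, distressed → no stress test:
  If types separate, stress test earns payment 286 and no stress test earns 122.
  Solvent: stress test gives 286 − 40 = 246; no stress test gives 122 − 7 = 115. No deviation. ✓
  Distressed: no stress test gives 122 − 10 = 112; stress test gives 286 − 126 = 160. Would deviate. ✗
Try solvent → no stress test, distressed → stress test:
  If types separate, no stress test earns payment 286 and stress test earns 122.
  Solvent: no stress test gives 286 − 7 = 279; stress test gives 122 − 40 = 82. No deviation. ✓
  Distressed: stress test gives 122 − 126 = -4; no stress test gives 286 − 10 = 276. Would deviate. ✗
Neither assignment is incentive-compatible.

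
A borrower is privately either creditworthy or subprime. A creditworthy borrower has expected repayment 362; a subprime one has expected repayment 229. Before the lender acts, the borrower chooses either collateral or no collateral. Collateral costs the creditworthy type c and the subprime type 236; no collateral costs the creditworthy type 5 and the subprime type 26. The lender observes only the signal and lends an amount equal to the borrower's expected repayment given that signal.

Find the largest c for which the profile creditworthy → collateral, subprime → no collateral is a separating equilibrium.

Under separation: collateral → creditworthy (pays 362); no collateral → subprime (pays 229).
Subprime: 229 − 26 = 203 ≥ 362 − 236 = 126. Holds regardless of c. ✓
Creditworthy: 362 − c ≥ 229 − 5, so c ≤ 362 − 224 = 138.

138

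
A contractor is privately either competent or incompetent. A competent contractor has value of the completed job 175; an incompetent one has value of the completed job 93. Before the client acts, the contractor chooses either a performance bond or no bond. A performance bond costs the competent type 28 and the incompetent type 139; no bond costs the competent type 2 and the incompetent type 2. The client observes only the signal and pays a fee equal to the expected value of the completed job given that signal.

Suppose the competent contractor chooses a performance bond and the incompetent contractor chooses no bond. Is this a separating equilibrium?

Yes

If types separate, bond earns payment 175 and no bond earns 93.
Competent: bond gives 175 − 28 = 147; no bond gives 93 − 2 = 91. No deviation. ✓
Incompetent: no bond gives 93 − 2 = 91; bond gives 175 − 139 = 36. No deviation. ✓
Both incentive constraints hold.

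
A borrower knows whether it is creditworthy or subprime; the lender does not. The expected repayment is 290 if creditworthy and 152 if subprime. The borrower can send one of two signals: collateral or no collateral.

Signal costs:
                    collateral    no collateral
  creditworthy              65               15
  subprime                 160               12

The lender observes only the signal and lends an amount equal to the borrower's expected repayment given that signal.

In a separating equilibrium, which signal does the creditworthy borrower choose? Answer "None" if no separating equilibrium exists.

Try creditworthy → collateral, subprime → no collateral:
  If types separate, collateral earns payment 290 and no collateral earns 152.
  Creditworthy: collateral gives 290 − 65 = 225; no collateral gives 152 − 15 = 137. No deviation. ✓
  Subprime: no collateral gives 152 − 12 = 140; collateral gives 290 − 160 = 130. No deviation. ✓
Both hold — the creditworthy type sends collateral.

collateral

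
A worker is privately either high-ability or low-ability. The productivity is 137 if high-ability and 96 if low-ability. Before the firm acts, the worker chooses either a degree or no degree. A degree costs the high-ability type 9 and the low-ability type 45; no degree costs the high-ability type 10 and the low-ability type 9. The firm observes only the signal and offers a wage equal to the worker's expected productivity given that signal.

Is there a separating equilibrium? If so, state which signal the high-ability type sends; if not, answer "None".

Try high-ability → degree, low-ability → no degree:
  If types separate, degree earns payment 137 and no degree earns 96.
  High-ability: degree gives 137 − 9 = 128; no degree gives 96 − 10 = 86. No deviation. ✓
  Low-ability: no degree gives 96 − 9 = 87; degree gives 137 − 45 = 92. Would deviate. ✗
Try high-ability → no degree, low-ability → degree:
  If types separate, no degree earns payment 137 and degree earns 96.
  High-ability: no degree gives 137 − 10 = 127; degree gives 96 − 9 = 87. No deviation. ✓
  Low-ability: degree gives 96 − 45 = 51; no degree gives 137 − 9 = 128. Would deviate. ✗
Neither assignment is incentive-compatible.

None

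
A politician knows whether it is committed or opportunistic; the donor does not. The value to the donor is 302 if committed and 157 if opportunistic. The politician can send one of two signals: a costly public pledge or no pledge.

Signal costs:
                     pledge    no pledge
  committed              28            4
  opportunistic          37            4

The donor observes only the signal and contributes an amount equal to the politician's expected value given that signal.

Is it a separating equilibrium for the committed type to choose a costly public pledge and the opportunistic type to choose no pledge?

No

Under separation the donor infers type exactly: pledge → committed (pays 302), no pledge → opportunistic (pays 157).
Committed: pledge gives 302 − 28 = 274; no pledge gives 157 − 4 = 153. No deviation. ✓
Opportunistic: no pledge gives 157 − 4 = 153; pledge gives 302 − 37 = 265. Would deviate. ✗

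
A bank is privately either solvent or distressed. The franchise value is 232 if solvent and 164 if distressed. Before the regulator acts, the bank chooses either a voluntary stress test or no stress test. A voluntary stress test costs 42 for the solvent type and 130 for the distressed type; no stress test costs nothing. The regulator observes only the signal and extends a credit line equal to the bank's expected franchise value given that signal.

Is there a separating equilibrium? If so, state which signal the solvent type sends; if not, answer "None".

stress test

Try solvent → stress test, distressed → no stress test:
  Under separation the regulator infers type exactly: stress test → solvent (pays 232), no stress test → distressed (pays 164).
  Solvent: stress test gives 232 − 42 = 190; no stress test gives 164 − 0 = 164. No deviation. ✓
  Distressed: no stress test gives 164 − 0 = 164; stress test gives 232 − 130 = 102. No deviation. ✓
Both hold — the solvent type sends stress test.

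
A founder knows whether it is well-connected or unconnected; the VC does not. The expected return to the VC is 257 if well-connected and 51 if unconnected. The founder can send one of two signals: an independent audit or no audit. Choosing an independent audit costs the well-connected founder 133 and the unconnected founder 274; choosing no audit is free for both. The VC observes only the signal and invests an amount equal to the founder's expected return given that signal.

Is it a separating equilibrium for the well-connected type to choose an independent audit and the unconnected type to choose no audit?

Yes

Under separation the VC infers type exactly: audit → well-connected (pays 257), no audit → unconnected (pays 51).
Well-connected: audit gives 257 − 133 = 124; no audit gives 51 − 0 = 51. No deviation. ✓
Unconnected: no audit gives 51 − 0 = 51; audit gives 257 − 274 = -17. No deviation. ✓
Neither type gains from mimicking the other.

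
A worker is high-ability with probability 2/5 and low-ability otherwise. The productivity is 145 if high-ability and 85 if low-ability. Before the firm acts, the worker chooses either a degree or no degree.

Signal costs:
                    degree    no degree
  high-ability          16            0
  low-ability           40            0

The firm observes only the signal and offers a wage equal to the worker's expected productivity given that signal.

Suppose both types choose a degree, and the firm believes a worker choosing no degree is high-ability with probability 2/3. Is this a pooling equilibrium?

At the pooled signal (degree) the firm holds the prior 2/5 and pays 2/5·145 + 3/5·85 = 109. Off-path (no degree) belief 2/3 gives 2/3·145 + 1/3·85 = 125.
High-ability: degree gives 109 − 16 = 93; no degree gives 125 − 0 = 125. Deviates. ✗
Low-ability: degree gives 109 − 40 = 69; no degree gives 125 − 0 = 125. Deviates. ✗

No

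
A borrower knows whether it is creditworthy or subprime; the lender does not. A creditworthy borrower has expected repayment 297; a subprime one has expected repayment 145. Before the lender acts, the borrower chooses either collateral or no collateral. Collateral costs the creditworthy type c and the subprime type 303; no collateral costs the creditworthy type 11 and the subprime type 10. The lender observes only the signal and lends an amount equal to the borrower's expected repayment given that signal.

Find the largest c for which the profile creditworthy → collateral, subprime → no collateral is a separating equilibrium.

Under separation: collateral → creditworthy (pays 297); no collateral → subprime (pays 145).
Subprime: 145 − 10 = 135 ≥ 297 − 303 = -6. Holds regardless of c. ✓
Creditworthy: 297 − c ≥ 145 − 11, so c ≤ 297 − 134 = 163.

163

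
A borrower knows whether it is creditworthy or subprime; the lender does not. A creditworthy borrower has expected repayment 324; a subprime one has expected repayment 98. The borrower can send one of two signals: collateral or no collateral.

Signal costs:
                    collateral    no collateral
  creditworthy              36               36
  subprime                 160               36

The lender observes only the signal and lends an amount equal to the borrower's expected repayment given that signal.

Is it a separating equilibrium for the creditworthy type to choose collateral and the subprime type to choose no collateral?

If types separate, collateral earns payment 324 and no collateral earns 98.
Creditworthy: collateral gives 324 − 36 = 288; no collateral gives 98 − 36 = 62. No deviation. ✓
Subprime: no collateral gives 98 − 36 = 62; collateral gives 324 − 160 = 164. Would deviate. ✗

No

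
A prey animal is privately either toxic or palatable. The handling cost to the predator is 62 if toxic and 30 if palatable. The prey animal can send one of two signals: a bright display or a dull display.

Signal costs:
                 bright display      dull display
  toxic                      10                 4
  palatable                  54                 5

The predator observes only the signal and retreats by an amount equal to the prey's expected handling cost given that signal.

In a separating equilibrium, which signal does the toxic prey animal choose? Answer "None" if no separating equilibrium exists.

bright display

Try toxic → bright display, palatable → dull display:
  If types separate, bright display earns payment 62 and dull display earns 30.
  Toxic: bright display gives 62 − 10 = 52; dull display gives 30 − 4 = 26. No deviation. ✓
  Palatable: dull display gives 30 − 5 = 25; bright display gives 62 − 54 = 8. No deviation. ✓
Both hold — the toxic type sends bright display.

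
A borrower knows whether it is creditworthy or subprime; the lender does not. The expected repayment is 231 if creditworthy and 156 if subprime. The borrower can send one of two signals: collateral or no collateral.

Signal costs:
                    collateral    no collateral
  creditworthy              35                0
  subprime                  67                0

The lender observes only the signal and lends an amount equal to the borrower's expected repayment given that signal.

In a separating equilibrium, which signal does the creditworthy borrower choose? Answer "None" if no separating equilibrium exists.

None

Try creditworthy → collateral, subprime → no collateral:
  If types separate, collateral earns payment 231 and no collateral earns 156.
  Creditworthy: collateral gives 231 − 35 = 196; no collateral gives 156 − 0 = 156. No deviation. ✓
  Subprime: no collateral gives 156 − 0 = 156; collateral gives 231 − 67 = 164. Would deviate. ✗
Try creditworthy → no collateral, subprime → collateral:
  If types separate, no collateral earns payment 231 and collateral earns 156.
  Creditworthy: no collateral gives 231 − 0 = 231; collateral gives 156 − 35 = 121. No deviation. ✓
  Subprime: collateral gives 156 − 67 = 89; no collateral gives 231 − 0 = 231. Would deviate. ✗
Neither assignment is incentive-compatible.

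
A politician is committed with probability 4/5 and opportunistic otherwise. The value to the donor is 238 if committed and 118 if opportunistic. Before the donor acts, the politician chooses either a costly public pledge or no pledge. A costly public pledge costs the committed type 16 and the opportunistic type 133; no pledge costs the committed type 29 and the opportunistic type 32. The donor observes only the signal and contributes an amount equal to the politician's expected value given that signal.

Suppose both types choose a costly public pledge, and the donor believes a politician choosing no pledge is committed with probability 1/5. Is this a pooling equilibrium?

No

At the pooled signal (pledge) the donor holds the prior 4/5 and pays 4/5·238 + 1/5·118 = 214. Off-path (no pledge) belief 1/5 gives 1/5·238 + 4/5·118 = 142.
Committed: pledge gives 214 − 16 = 198; no pledge gives 142 − 29 = 113. Stays. ✓
Opportunistic: pledge gives 214 − 133 = 81; no pledge gives 142 − 32 = 110. Deviates. ✗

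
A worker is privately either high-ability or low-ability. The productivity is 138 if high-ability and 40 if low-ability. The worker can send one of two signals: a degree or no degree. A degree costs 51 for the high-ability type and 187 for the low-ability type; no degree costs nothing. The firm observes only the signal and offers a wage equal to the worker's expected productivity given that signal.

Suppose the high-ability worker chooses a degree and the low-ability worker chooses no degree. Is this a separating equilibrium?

Yes

Under separation the firm infers type exactly: degree → high-ability (pays 138), no degree → low-ability (pays 40).
High-ability: degree gives 138 − 51 = 87; no degree gives 40 − 0 = 40. No deviation. ✓
Low-ability: no degree gives 40 − 0 = 40; degree gives 138 − 187 = -49. No deviation. ✓
Neither type gains from mimicking the other.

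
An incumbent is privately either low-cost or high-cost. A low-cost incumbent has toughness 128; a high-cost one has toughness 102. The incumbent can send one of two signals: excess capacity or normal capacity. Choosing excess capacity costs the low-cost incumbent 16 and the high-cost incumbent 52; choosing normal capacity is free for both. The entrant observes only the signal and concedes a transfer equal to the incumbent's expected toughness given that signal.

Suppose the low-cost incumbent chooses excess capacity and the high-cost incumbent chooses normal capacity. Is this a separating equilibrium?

Yes

Under separation the entrant infers type exactly: excess capacity → low-cost (pays 128), normal capacity → high-cost (pays 102).
Low-cost: excess capacity gives 128 − 16 = 112; normal capacity gives 102 − 0 = 102. No deviation. ✓
High-cost: normal capacity gives 102 − 0 = 102; excess capacity gives 128 − 52 = 76. No deviation. ✓
Both incentive constraints hold.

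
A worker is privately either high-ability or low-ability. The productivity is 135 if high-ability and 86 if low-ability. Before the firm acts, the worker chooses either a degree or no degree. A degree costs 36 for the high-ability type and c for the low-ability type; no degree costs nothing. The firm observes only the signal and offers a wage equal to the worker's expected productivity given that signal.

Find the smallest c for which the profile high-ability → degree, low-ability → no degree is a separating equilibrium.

Under separation: degree → high-ability (pays 135); no degree → low-ability (pays 86).
High-ability: 135 − 36 = 99 ≥ 86 − 0 = 86. Holds regardless of c. ✓
Low-ability: 86 − 0 ≥ 135 − c, so c ≥ 135 − 86 = 49.

49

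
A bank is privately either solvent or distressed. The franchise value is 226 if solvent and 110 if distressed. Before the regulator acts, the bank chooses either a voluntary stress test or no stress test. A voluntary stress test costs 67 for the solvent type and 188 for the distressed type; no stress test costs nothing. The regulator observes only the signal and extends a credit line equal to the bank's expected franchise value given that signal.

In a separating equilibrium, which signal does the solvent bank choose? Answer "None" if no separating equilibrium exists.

stress test

Try solvent → stress test, distressed → no stress test:
  If types separate, stress test earns payment 226 and no stress test earns 110.
  Solvent: stress test gives 226 − 67 = 159; no stress test gives 110 − 0 = 110. No deviation. ✓
  Distressed: no stress test gives 110 − 0 = 110; stress test gives 226 − 188 = 38. No deviation. ✓
Both hold — the solvent type sends stress test.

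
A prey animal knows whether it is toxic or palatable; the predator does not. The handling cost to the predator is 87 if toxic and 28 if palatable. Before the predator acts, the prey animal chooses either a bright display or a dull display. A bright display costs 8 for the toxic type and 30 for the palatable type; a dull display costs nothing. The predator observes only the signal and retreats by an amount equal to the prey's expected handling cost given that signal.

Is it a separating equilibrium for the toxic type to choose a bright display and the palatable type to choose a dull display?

If types separate, bright display earns payment 87 and dull display earns 28.
Toxic: bright display gives 87 − 8 = 79; dull display gives 28 − 0 = 28. No deviation. ✓
Palatable: dull display gives 28 − 0 = 28; bright display gives 87 − 30 = 57. Would deviate. ✗

No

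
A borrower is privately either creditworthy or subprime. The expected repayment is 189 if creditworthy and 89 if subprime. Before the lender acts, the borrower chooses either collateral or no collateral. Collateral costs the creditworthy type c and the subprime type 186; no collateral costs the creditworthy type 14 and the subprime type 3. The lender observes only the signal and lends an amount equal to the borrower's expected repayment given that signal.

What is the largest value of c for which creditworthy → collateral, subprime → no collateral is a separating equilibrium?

Under separation: collateral → creditworthy (pays 189); no collateral → subprime (pays 89).
Subprime: 89 − 3 = 86 ≥ 189 − 186 = 3. Holds regardless of c. ✓
Creditworthy: 189 − c ≥ 89 − 14, so c ≤ 189 − 75 = 114.

114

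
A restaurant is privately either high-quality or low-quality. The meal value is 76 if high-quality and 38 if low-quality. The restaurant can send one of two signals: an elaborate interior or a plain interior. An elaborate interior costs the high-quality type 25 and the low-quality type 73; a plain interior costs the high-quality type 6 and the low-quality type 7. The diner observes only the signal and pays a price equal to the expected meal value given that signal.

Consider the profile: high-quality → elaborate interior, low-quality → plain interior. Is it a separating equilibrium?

Yes

Under separation the diner infers type exactly: elaborate interior → high-quality (pays 76), plain interior → low-quality (pays 38).
High-quality: elaborate interior gives 76 − 25 = 51; plain interior gives 38 − 6 = 32. No deviation. ✓
Low-quality: plain interior gives 38 − 7 = 31; elaborate interior gives 76 − 73 = 3. No deviation. ✓
Both incentive constraints hold.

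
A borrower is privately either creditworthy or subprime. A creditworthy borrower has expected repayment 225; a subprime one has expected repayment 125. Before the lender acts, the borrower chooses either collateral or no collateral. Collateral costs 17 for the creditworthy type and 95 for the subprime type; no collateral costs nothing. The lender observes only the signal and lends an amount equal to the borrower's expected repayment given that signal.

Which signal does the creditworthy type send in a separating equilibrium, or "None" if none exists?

None

Try creditworthy → collateral, subprime → no collateral:
  Under separation the lender infers type exactly: collateral → creditworthy (pays 225), no collateral → subprime (pays 125).
  Creditworthy: collateral gives 225 − 17 = 208; no collateral gives 125 − 0 = 125. No deviation. ✓
  Subprime: no collateral gives 125 − 0 = 125; collateral gives 225 − 95 = 130. Would deviate. ✗
Try creditworthy → no collateral, subprime → collateral:
  Under separation the lender infers type exactly: no collateral → creditworthy (pays 225), collateral → subprime (pays 125).
  Creditworthy: no collateral gives 225 − 0 = 225; collateral gives 125 − 17 = 108. No deviation. ✓
  Subprime: collateral gives 125 − 95 = 30; no collateral gives 225 − 0 = 225. Would deviate. ✗
Neither assignment is incentive-compatible.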